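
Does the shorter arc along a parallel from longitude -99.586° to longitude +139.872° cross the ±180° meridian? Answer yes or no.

Yes

Naïve |139.872 − -99.586| = 239.458° > 180°, so the shorter arc goes the other way round — across 180°.
Signed shortest Δλ = ((139.872 − -99.586 + 180) mod 360) − 180 = -120.542°.
Going west by 120.542° from -99.586° passes through 180° before reaching +139.872°.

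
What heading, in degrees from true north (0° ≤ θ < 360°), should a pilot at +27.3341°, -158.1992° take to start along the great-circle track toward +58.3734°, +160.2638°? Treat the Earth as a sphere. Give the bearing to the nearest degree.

329°

Δλ = 160.2638 − -158.1992 = 318.4630°; wrapped into (−180°, 180°]: -41.5370°.
θ = atan2( sin Δλ · cos φ₂ , cos φ₁ · sin φ₂ − sin φ₁ · cos φ₂ · cos Δλ )
  = atan2(-0.34772, 0.57618) = -31.111° → normalised to [0°, 360°): 328.889°.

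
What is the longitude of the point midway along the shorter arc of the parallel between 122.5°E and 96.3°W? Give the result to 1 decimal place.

166.9°W

Signed shortest Δλ from +122.5° to -96.3° is +141.2°.
Midpoint longitude = +122.5° + (+141.2°)/2 = +122.5° + 70.6° = +193.1°.
Normalise into (−180°, 180°]: -166.9°.
(The naïve average (+122.5 + -96.3)/2 = 13.1° is on the wrong side of the globe.)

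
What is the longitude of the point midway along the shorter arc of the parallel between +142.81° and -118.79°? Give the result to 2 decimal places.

Signed shortest Δλ from +142.81° to -118.79° is +98.40°.
Midpoint longitude = +142.81° + (+98.40°)/2 = +142.81° + 49.20° = +192.01°.
Normalise into (−180°, 180°]: -167.99°.
(The naïve average (+142.81 + -118.79)/2 = 12.01° is on the wrong side of the globe.)

-167.99°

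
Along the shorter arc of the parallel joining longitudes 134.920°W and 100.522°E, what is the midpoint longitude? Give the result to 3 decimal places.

Signed shortest Δλ from -134.920° to +100.522° is -124.558°.
Midpoint longitude = -134.920° + (-124.558°)/2 = -134.920° − 62.279° = -197.199°.
Normalise into (−180°, 180°]: +162.801°.
(The naïve average (-134.920 + +100.522)/2 = -17.199° is on the wrong side of the globe.)

162.801°E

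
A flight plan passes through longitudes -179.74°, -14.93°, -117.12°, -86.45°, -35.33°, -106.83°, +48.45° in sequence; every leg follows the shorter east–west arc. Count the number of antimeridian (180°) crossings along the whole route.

Leg 1: -179.74° → -14.93°, shortest Δλ = 164.81° (east) — does not cross 180°.
Leg 2: -14.93° → -117.12°, shortest Δλ = -102.19° (west) — does not cross 180°.
Leg 3: -117.12° → -86.45°, shortest Δλ = 30.67° (east) — does not cross 180°.
Leg 4: -86.45° → -35.33°, shortest Δλ = 51.12° (east) — does not cross 180°.
Leg 5: -35.33° → -106.83°, shortest Δλ = -71.5° (west) — does not cross 180°.
Leg 6: -106.83° → +48.45°, shortest Δλ = 155.28° (east) — does not cross 180°.
Total crossings: 0.

0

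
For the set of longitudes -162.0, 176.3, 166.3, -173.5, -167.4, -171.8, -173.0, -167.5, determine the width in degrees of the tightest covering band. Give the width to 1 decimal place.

Sort the longitudes: -173.5°, -173.0°, -171.8°, -167.5°, -167.4°, -162.0°, +166.3°, +176.3°.
Eastward gaps between consecutive values (wrapping around): 0.5°, 1.2°, 4.3°, 0.1°, 5.4°, 328.3°, 10.0°, 10.2°.
Largest gap = 328.3° ⇒ minimal covering band is its complement: 360° − 328.3° = 31.7°.
Band runs from +166.3° eastward to -162.0°, crossing the antimeridian.

31.7°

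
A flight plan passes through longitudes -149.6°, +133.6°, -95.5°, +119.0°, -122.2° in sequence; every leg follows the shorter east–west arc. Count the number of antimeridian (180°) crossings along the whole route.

4

Leg 1: -149.6° → +133.6°, shortest Δλ = -76.8° (west) — crosses 180°.
Leg 2: +133.6° → -95.5°, shortest Δλ = 130.9° (east) — crosses 180°.
Leg 3: -95.5° → +119.0°, shortest Δλ = -145.5° (west) — crosses 180°.
Leg 4: +119.0° → -122.2°, shortest Δλ = 118.8° (east) — crosses 180°.
Total crossings: 4.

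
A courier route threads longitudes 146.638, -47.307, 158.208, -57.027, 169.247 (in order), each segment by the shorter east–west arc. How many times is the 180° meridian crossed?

4

Leg 1: +146.638° → -47.307°, shortest Δλ = 166.055° (east) — crosses 180°.
Leg 2: -47.307° → +158.208°, shortest Δλ = -154.485° (west) — crosses 180°.
Leg 3: +158.208° → -57.027°, shortest Δλ = 144.765° (east) — crosses 180°.
Leg 4: -57.027° → +169.247°, shortest Δλ = -133.726° (west) — crosses 180°.
Total crossings: 4.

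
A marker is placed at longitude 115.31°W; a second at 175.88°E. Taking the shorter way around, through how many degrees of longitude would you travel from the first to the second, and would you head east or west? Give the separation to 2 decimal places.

Raw difference: 175.88 − -115.31 = 291.19°.
Normalise into (−180°, 180°]: 291.19° − 360° = -68.81°.
Negative ⇒ the second point lies to the west; separation 68.81°.

68.81° west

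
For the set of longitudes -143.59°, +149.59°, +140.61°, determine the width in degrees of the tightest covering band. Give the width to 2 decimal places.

Sort the longitudes: -143.59°, +140.61°, +149.59°.
Eastward gaps between consecutive values (wrapping around): 284.20°, 8.98°, 66.82°.
Largest gap = 284.20° ⇒ minimal covering band is its complement: 360° − 284.20° = 75.80°.
Band runs from +140.61° eastward to -143.59°, crossing the antimeridian.

75.80°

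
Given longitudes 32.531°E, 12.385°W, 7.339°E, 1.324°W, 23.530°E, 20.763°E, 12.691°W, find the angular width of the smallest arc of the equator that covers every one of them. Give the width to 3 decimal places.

45.222°

Sort the longitudes: -12.691°, -12.385°, -1.324°, +7.339°, +20.763°, +23.530°, +32.531°.
Eastward gaps between consecutive values (wrapping around): 0.306°, 11.061°, 8.663°, 13.424°, 2.767°, 9.001°, 314.778°.
Largest gap = 314.778° ⇒ minimal covering band is its complement: 360° − 314.778° = 45.222°.
Band runs from -12.691° eastward to +32.531°.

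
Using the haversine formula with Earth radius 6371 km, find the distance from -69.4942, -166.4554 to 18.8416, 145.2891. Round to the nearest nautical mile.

5685 nmi

Δλ = 145.2891 − -166.4554 = 311.7445°; wrapped into (−180°, 180°]: -48.2555°.
Δφ = 18.8416 − -69.4942 = 88.3358°.
a = sin²(Δφ/2) + cos φ₁ · cos φ₂ · sin²(Δλ/2) = 0.540876.
c = 2·atan2(√a, √(1−a)) = 1.65264 rad → d = 6371·c ≈ 10528.97 km ≈ 5685.19 nmi.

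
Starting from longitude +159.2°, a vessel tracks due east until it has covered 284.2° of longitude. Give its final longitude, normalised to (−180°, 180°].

+83.4°

Start at +159.2°; shift +284.2° → +443.4°.
+443.4° lies outside (−180°, 180°]; subtract 360° → +83.4°.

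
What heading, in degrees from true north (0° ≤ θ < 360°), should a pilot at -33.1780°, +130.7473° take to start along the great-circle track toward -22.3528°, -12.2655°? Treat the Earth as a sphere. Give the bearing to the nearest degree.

Δλ = -12.2655 − 130.7473 = -143.0128°.
θ = atan2( sin Δλ · cos φ₂ , cos φ₁ · sin φ₂ − sin φ₁ · cos φ₂ · cos Δλ )
  = atan2(-0.55643, -0.72258) = -142.402° → normalised to [0°, 360°): 217.598°.

218°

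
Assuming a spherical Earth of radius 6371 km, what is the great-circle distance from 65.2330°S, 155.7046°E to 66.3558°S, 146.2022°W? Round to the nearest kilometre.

2556 km

Δλ = -146.2022 − 155.7046 = -301.9068°; wrapped into (−180°, 180°]: 58.0932°.
Δφ = -66.3558 − -65.2330 = -1.1228°.
a = sin²(Δφ/2) + cos φ₁ · cos φ₂ · sin²(Δλ/2) = 0.039702.
c = 2·atan2(√a, √(1−a)) = 0.40119 rad → d = 6371·c ≈ 2556.00 km.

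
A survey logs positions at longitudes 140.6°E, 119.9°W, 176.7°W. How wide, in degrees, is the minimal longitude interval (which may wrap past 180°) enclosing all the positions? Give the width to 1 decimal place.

99.5°

Sort the longitudes: -176.7°, -119.9°, +140.6°.
Eastward gaps between consecutive values (wrapping around): 56.8°, 260.5°, 42.7°.
Largest gap = 260.5° ⇒ minimal covering band is its complement: 360° − 260.5° = 99.5°.
Band runs from +140.6° eastward to -119.9°, crossing the antimeridian.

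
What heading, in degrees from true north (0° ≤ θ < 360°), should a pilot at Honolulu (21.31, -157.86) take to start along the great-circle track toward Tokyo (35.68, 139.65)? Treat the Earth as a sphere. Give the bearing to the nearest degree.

299°

Δλ = 139.65 − -157.86 = 297.51°; wrapped into (−180°, 180°]: -62.49°.
θ = atan2( sin Δλ · cos φ₂ , cos φ₁ · sin φ₂ − sin φ₁ · cos φ₂ · cos Δλ )
  = atan2(-0.72044, 0.40703) = -60.535° → normalised to [0°, 360°): 299.465°.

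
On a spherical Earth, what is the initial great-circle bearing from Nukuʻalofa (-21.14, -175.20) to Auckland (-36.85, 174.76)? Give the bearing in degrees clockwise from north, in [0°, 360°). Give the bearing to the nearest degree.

Δλ = 174.76 − -175.20 = 349.96°; wrapped into (−180°, 180°]: -10.04°.
θ = atan2( sin Δλ · cos φ₂ , cos φ₁ · sin φ₂ − sin φ₁ · cos φ₂ · cos Δλ )
  = atan2(-0.13950, -0.27519) = -153.118° → normalised to [0°, 360°): 206.882°.

207°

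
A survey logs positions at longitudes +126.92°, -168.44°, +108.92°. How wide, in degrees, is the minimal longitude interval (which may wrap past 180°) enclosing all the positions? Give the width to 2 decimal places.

Sort the longitudes: -168.44°, +108.92°, +126.92°.
Eastward gaps between consecutive values (wrapping around): 277.36°, 18.00°, 64.64°.
Largest gap = 277.36° ⇒ minimal covering band is its complement: 360° − 277.36° = 82.64°.
Band runs from +108.92° eastward to -168.44°, crossing the antimeridian.

82.64°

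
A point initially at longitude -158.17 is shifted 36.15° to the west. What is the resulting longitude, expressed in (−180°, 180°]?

+165.68°

Start at -158.17°; shift −36.15° → -194.32°.
-194.32° lies outside (−180°, 180°]; add 360° → +165.68°.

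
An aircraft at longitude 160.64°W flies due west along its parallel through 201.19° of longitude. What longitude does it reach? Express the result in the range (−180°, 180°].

1.83°W

Start at -160.64°; shift −201.19° → -361.83°.
-361.83° lies outside (−180°, 180°]; add 360° → -1.83°.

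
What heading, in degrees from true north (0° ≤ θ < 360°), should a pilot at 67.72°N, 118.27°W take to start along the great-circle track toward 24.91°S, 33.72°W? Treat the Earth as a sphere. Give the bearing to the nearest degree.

Δλ = -33.72 − -118.27 = 84.55°.
θ = atan2( sin Δλ · cos φ₂ , cos φ₁ · sin φ₂ − sin φ₁ · cos φ₂ · cos Δλ )
  = atan2(0.90287, -0.23940) = 104.850° → normalised to [0°, 360°): 104.850°.

105°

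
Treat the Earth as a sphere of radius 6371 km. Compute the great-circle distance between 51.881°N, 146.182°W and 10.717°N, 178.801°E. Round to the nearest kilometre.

5558 km

Δλ = 178.801 − -146.182 = 324.983°; wrapped into (−180°, 180°]: -35.017°.
Δφ = 10.717 − 51.881 = -41.164°.
a = sin²(Δφ/2) + cos φ₁ · cos φ₂ · sin²(Δλ/2) = 0.178482.
c = 2·atan2(√a, √(1−a)) = 0.87234 rad → d = 6371·c ≈ 5557.68 km.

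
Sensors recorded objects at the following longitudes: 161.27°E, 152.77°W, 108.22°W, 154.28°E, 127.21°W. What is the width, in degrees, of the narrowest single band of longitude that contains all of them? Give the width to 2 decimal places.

Sort the longitudes: -152.77°, -127.21°, -108.22°, +154.28°, +161.27°.
Eastward gaps between consecutive values (wrapping around): 25.56°, 18.99°, 262.50°, 6.99°, 45.96°.
Largest gap = 262.50° ⇒ minimal covering band is its complement: 360° − 262.50° = 97.50°.
Band runs from +154.28° eastward to -108.22°, crossing the antimeridian.

97.50°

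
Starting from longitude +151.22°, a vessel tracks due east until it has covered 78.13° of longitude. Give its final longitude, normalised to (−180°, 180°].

Start at +151.22°; shift +78.13° → +229.35°.
+229.35° lies outside (−180°, 180°]; subtract 360° → -130.65°.

-130.65°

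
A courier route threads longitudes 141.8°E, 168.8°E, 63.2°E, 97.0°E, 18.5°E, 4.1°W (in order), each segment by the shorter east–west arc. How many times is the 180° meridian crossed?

Leg 1: +141.8° → +168.8°, shortest Δλ = 27.0° (east) — does not cross 180°.
Leg 2: +168.8° → +63.2°, shortest Δλ = -105.6° (west) — does not cross 180°.
Leg 3: +63.2° → +97.0°, shortest Δλ = 33.8° (east) — does not cross 180°.
Leg 4: +97.0° → +18.5°, shortest Δλ = -78.5° (west) — does not cross 180°.
Leg 5: +18.5° → -4.1°, shortest Δλ = -22.6° (west) — does not cross 180°.
Total crossings: 0.

0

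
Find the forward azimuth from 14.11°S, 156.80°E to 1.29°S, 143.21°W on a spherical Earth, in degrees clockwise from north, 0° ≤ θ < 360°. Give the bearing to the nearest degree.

83°

Δλ = -143.21 − 156.80 = -300.01°; wrapped into (−180°, 180°]: 59.99°.
θ = atan2( sin Δλ · cos φ₂ , cos φ₁ · sin φ₂ − sin φ₁ · cos φ₂ · cos Δλ )
  = atan2(0.86572, 0.10006) = 83.407° → normalised to [0°, 360°): 83.407°.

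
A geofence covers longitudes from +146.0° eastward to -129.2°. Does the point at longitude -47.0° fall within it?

No

Band width going east from +146.0° to -129.2°: ((-129.2 − 146.0) mod 360) = 84.8°.
Offset of -47.0° east of the west edge: ((-47.0 − 146.0) mod 360) = 167.0°.
167.0° > 84.8° ⇒ outside.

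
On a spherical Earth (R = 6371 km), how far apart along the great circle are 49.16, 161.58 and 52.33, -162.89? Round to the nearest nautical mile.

Δλ = -162.89 − 161.58 = -324.47°; wrapped into (−180°, 180°]: 35.53°.
Δφ = 52.33 − 49.16 = 3.17°.
a = sin²(Δφ/2) + cos φ₁ · cos φ₂ · sin²(Δλ/2) = 0.037969.
c = 2·atan2(√a, √(1−a)) = 0.39222 rad → d = 6371·c ≈ 2498.85 km ≈ 1349.27 nmi.

1349 nmi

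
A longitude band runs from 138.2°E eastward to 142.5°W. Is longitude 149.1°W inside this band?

Yes

Band width going east from +138.2° to -142.5°: ((-142.5 − 138.2) mod 360) = 79.3°.
Offset of -149.1° east of the west edge: ((-149.1 − 138.2) mod 360) = 72.7°.
72.7° ≤ 79.3° ⇒ inside.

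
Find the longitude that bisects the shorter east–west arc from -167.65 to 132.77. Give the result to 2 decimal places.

Signed shortest Δλ from -167.65° to +132.77° is -59.58°.
Midpoint longitude = -167.65° + (-59.58°)/2 = -167.65° − 29.79° = -197.44°.
Normalise into (−180°, 180°]: +162.56°.
(The naïve average (-167.65 + +132.77)/2 = -17.44° is on the wrong side of the globe.)

+162.56°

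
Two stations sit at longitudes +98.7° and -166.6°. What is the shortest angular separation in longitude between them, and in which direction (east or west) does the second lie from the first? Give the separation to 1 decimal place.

94.7° east

Raw difference: -166.6 − 98.7 = -265.3°.
Normalise into (−180°, 180°]: -265.3° + 360° = 94.7°.
Positive ⇒ the second point lies to the east; separation 94.7°.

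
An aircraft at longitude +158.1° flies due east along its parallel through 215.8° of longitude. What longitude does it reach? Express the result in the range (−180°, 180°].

Start at +158.1°; shift +215.8° → +373.9°.
+373.9° lies outside (−180°, 180°]; subtract 360° → +13.9°.

+13.9°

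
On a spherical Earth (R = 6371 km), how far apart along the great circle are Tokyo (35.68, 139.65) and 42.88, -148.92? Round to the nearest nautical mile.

Δλ = -148.92 − 139.65 = -288.57°; wrapped into (−180°, 180°]: 71.43°.
Δφ = 42.88 − 35.68 = 7.20°.
a = sin²(Δφ/2) + cos φ₁ · cos φ₂ · sin²(Δλ/2) = 0.206778.
c = 2·atan2(√a, √(1−a)) = 0.94413 rad → d = 6371·c ≈ 6015.08 km ≈ 3247.88 nmi.

3248 nmi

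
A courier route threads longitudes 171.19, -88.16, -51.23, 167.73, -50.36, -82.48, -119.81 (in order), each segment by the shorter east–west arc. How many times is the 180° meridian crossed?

3

Leg 1: +171.19° → -88.16°, shortest Δλ = 100.65° (east) — crosses 180°.
Leg 2: -88.16° → -51.23°, shortest Δλ = 36.93° (east) — does not cross 180°.
Leg 3: -51.23° → +167.73°, shortest Δλ = -141.04° (west) — crosses 180°.
Leg 4: +167.73° → -50.36°, shortest Δλ = 141.91° (east) — crosses 180°.
Leg 5: -50.36° → -82.48°, shortest Δλ = -32.12° (west) — does not cross 180°.
Leg 6: -82.48° → -119.81°, shortest Δλ = -37.33° (west) — does not cross 180°.
Total crossings: 3.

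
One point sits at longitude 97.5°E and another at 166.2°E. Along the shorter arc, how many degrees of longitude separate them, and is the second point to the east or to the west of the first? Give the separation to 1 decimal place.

Raw difference: 166.2 − 97.5 = 68.7°.
Normalise into (−180°, 180°]: 68.7° stays 68.7°.
Positive ⇒ the second point lies to the east; separation 68.7°.

68.7° east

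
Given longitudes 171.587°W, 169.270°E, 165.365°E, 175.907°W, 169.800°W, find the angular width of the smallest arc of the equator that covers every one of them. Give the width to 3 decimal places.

Sort the longitudes: -175.907°, -171.587°, -169.800°, +165.365°, +169.270°.
Eastward gaps between consecutive values (wrapping around): 4.320°, 1.787°, 335.165°, 3.905°, 14.823°.
Largest gap = 335.165° ⇒ minimal covering band is its complement: 360° − 335.165° = 24.835°.
Band runs from +165.365° eastward to -169.800°, crossing the antimeridian.

24.835°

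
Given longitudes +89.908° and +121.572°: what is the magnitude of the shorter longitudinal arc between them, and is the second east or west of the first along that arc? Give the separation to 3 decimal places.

Raw difference: 121.572 − 89.908 = 31.664°.
Normalise into (−180°, 180°]: 31.664° stays 31.664°.
Positive ⇒ the second point lies to the east; separation 31.664°.

31.664° east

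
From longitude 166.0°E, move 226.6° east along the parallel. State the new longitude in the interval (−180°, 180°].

32.6°E

Start at +166.0°; shift +226.6° → +392.6°.
+392.6° lies outside (−180°, 180°]; subtract 360° → +32.6°.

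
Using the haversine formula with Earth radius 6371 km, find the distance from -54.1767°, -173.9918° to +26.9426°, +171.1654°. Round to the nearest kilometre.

9132 km

Δλ = 171.1654 − -173.9918 = 345.1572°; wrapped into (−180°, 180°]: -14.8428°.
Δφ = 26.9426 − -54.1767 = 81.1193°.
a = sin²(Δφ/2) + cos φ₁ · cos φ₂ · sin²(Δλ/2) = 0.431516.
c = 2·atan2(√a, √(1−a)) = 1.43340 rad → d = 6371·c ≈ 9132.17 km.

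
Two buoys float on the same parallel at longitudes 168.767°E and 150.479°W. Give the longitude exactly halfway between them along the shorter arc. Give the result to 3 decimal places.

Signed shortest Δλ from +168.767° to -150.479° is +40.754°.
Midpoint longitude = +168.767° + (+40.754°)/2 = +168.767° + 20.377° = +189.144°.
Normalise into (−180°, 180°]: -170.856°.
(The naïve average (+168.767 + -150.479)/2 = 9.144° is on the wrong side of the globe.)

170.856°W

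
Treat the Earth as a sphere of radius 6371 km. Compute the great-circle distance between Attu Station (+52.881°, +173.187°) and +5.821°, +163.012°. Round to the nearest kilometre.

5315 km

Δλ = 163.012 − 173.187 = -10.175°.
Δφ = 5.821 − 52.881 = -47.060°.
a = sin²(Δφ/2) + cos φ₁ · cos φ₂ · sin²(Δλ/2) = 0.164105.
c = 2·atan2(√a, √(1−a)) = 0.83417 rad → d = 6371·c ≈ 5314.52 km.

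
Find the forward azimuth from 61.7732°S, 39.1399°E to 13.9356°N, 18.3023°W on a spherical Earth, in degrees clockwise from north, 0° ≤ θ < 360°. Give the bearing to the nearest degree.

Δλ = -18.3023 − 39.1399 = -57.4422°.
θ = atan2( sin Δλ · cos φ₂ , cos φ₁ · sin φ₂ − sin φ₁ · cos φ₂ · cos Δλ )
  = atan2(-0.81804, 0.57410) = -54.939° → normalised to [0°, 360°): 305.061°.

305°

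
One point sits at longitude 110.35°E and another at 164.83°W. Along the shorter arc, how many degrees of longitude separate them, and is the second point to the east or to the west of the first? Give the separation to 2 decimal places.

Raw difference: -164.83 − 110.35 = -275.18°.
Normalise into (−180°, 180°]: -275.18° + 360° = 84.82°.
Positive ⇒ the second point lies to the east; separation 84.82°.

84.82° east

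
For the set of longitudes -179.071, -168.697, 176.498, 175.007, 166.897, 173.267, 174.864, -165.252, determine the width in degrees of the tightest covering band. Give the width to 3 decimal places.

Sort the longitudes: -179.071°, -168.697°, -165.252°, +166.897°, +173.267°, +174.864°, +175.007°, +176.498°.
Eastward gaps between consecutive values (wrapping around): 10.374°, 3.445°, 332.149°, 6.370°, 1.597°, 0.143°, 1.491°, 4.431°.
Largest gap = 332.149° ⇒ minimal covering band is its complement: 360° − 332.149° = 27.851°.
Band runs from +166.897° eastward to -165.252°, crossing the antimeridian.

27.851°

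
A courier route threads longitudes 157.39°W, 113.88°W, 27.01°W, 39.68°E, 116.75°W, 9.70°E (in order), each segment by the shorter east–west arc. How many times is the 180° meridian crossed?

Leg 1: -157.39° → -113.88°, shortest Δλ = 43.51° (east) — does not cross 180°.
Leg 2: -113.88° → -27.01°, shortest Δλ = 86.87° (east) — does not cross 180°.
Leg 3: -27.01° → +39.68°, shortest Δλ = 66.69° (east) — does not cross 180°.
Leg 4: +39.68° → -116.75°, shortest Δλ = -156.43° (west) — does not cross 180°.
Leg 5: -116.75° → +9.70°, shortest Δλ = 126.45° (east) — does not cross 180°.
Total crossings: 0.

0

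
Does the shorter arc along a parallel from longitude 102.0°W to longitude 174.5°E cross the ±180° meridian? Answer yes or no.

Naïve |174.5 − -102.0| = 276.5° > 180°, so the shorter arc goes the other way round — across 180°.
Signed shortest Δλ = ((174.5 − -102.0 + 180) mod 360) − 180 = -83.5°.
Going west by 83.5° from -102.0° passes through 180° before reaching +174.5°.

Yes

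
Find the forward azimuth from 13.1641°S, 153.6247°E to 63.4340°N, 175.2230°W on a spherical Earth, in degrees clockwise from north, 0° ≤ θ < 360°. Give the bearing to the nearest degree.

Δλ = -175.2230 − 153.6247 = -328.8477°; wrapped into (−180°, 180°]: 31.1523°.
θ = atan2( sin Δλ · cos φ₂ , cos φ₁ · sin φ₂ − sin φ₁ · cos φ₂ · cos Δλ )
  = atan2(0.23136, 0.95808) = 13.576° → normalised to [0°, 360°): 13.576°.

14°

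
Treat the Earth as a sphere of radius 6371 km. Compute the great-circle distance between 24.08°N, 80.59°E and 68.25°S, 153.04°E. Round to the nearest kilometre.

Δλ = 153.04 − 80.59 = 72.45°.
Δφ = -68.25 − 24.08 = -92.33°.
a = sin²(Δφ/2) + cos φ₁ · cos φ₂ · sin²(Δλ/2) = 0.638476.
c = 2·atan2(√a, √(1−a)) = 1.85142 rad → d = 6371·c ≈ 11795.38 km.

11795 km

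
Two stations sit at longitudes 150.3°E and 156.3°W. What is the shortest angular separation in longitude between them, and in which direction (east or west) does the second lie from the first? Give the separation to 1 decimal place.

Raw difference: -156.3 − 150.3 = -306.6°.
Normalise into (−180°, 180°]: -306.6° + 360° = 53.4°.
Positive ⇒ the second point lies to the east; separation 53.4°.

53.4° east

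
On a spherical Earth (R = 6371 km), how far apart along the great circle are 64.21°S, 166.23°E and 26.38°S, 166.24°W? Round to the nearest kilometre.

Δλ = -166.24 − 166.23 = -332.47°; wrapped into (−180°, 180°]: 27.53°.
Δφ = -26.38 − -64.21 = 37.83°.
a = sin²(Δφ/2) + cos φ₁ · cos φ₂ · sin²(Δλ/2) = 0.127150.
c = 2·atan2(√a, √(1−a)) = 0.72921 rad → d = 6371·c ≈ 4645.81 km.

4646 km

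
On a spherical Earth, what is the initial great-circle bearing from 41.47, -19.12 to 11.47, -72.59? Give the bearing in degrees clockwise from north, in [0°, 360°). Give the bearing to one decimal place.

Δλ = -72.59 − -19.12 = -53.47°.
θ = atan2( sin Δλ · cos φ₂ , cos φ₁ · sin φ₂ − sin φ₁ · cos φ₂ · cos Δλ )
  = atan2(-0.78750, -0.23731) = -106.770° → normalised to [0°, 360°): 253.230°.

253.2°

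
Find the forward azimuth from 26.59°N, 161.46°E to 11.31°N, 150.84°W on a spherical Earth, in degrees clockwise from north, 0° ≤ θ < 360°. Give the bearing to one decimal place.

99.4°

Δλ = -150.84 − 161.46 = -312.30°; wrapped into (−180°, 180°]: 47.70°.
θ = atan2( sin Δλ · cos φ₂ , cos φ₁ · sin φ₂ − sin φ₁ · cos φ₂ · cos Δλ )
  = atan2(0.72527, -0.12002) = 99.396° → normalised to [0°, 360°): 99.396°.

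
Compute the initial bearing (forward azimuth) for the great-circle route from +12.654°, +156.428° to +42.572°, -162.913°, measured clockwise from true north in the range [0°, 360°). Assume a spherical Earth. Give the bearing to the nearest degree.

42°

Δλ = -162.913 − 156.428 = -319.341°; wrapped into (−180°, 180°]: 40.659°.
θ = atan2( sin Δλ · cos φ₂ , cos φ₁ · sin φ₂ − sin φ₁ · cos φ₂ · cos Δλ )
  = atan2(0.47982, 0.53770) = 41.744° → normalised to [0°, 360°): 41.744°.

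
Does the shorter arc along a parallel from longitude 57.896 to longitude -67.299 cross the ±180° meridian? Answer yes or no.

Signed shortest Δλ = ((-67.299 − 57.896 + 180) mod 360) − 180 = -125.195°.
Going west by 125.195° from +57.896° reaches -67.299° without touching 180°.

No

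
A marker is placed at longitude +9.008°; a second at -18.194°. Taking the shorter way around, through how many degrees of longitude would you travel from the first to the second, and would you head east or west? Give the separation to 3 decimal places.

Raw difference: -18.194 − 9.008 = -27.202°.
Normalise into (−180°, 180°]: -27.202° stays -27.202°.
Negative ⇒ the second point lies to the west; separation 27.202°.

27.202° west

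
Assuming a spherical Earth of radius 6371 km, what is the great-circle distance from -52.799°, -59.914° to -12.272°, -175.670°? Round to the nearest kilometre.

Δλ = -175.670 − -59.914 = -115.756°.
Δφ = -12.272 − -52.799 = 40.527°.
a = sin²(Δφ/2) + cos φ₁ · cos φ₂ · sin²(Δλ/2) = 0.543711.
c = 2·atan2(√a, √(1−a)) = 1.65833 rad → d = 6371·c ≈ 10565.22 km.

10565 km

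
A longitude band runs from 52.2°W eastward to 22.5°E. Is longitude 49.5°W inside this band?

Yes

Band width going east from -52.2° to +22.5°: ((22.5 − -52.2) mod 360) = 74.7°.
Offset of -49.5° east of the west edge: ((-49.5 − -52.2) mod 360) = 2.7°.
2.7° ≤ 74.7° ⇒ inside.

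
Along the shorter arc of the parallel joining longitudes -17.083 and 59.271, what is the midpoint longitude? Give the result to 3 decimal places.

+21.094°

Signed shortest Δλ from -17.083° to +59.271° is +76.354°.
Midpoint longitude = -17.083° + (+76.354°)/2 = -17.083° + 38.177° = +21.094°.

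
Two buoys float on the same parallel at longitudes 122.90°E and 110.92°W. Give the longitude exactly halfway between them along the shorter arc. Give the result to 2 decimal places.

Signed shortest Δλ from +122.90° to -110.92° is +126.18°.
Midpoint longitude = +122.90° + (+126.18°)/2 = +122.90° + 63.09° = +185.99°.
Normalise into (−180°, 180°]: -174.01°.
(The naïve average (+122.90 + -110.92)/2 = 5.99° is on the wrong side of the globe.)

174.01°W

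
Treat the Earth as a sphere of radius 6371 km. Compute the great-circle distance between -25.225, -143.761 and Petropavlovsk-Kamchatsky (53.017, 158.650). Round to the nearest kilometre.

10318 km

Δλ = 158.650 − -143.761 = 302.411°; wrapped into (−180°, 180°]: -57.589°.
Δφ = 53.017 − -25.225 = 78.242°.
a = sin²(Δφ/2) + cos φ₁ · cos φ₂ · sin²(Δλ/2) = 0.524371.
c = 2·atan2(√a, √(1−a)) = 1.61956 rad → d = 6371·c ≈ 10318.20 km.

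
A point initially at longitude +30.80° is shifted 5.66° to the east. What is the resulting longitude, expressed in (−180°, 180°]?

Start at +30.80°; shift +5.66° → +36.46°.
+36.46° already lies in (−180°, 180°].

+36.46°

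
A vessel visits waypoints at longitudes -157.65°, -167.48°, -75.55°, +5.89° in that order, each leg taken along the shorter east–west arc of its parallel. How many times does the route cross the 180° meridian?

0

Leg 1: -157.65° → -167.48°, shortest Δλ = -9.83° (west) — does not cross 180°.
Leg 2: -167.48° → -75.55°, shortest Δλ = 91.93° (east) — does not cross 180°.
Leg 3: -75.55° → +5.89°, shortest Δλ = 81.44° (east) — does not cross 180°.
Total crossings: 0.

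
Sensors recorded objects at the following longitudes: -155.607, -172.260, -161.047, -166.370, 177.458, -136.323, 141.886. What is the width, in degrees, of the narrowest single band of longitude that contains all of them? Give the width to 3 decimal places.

81.791°

Sort the longitudes: -172.260°, -166.370°, -161.047°, -155.607°, -136.323°, +141.886°, +177.458°.
Eastward gaps between consecutive values (wrapping around): 5.890°, 5.323°, 5.440°, 19.284°, 278.209°, 35.572°, 10.282°.
Largest gap = 278.209° ⇒ minimal covering band is its complement: 360° − 278.209° = 81.791°.
Band runs from +141.886° eastward to -136.323°, crossing the antimeridian.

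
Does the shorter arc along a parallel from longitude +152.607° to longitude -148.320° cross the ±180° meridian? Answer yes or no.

Naïve |-148.320 − 152.607| = 300.927° > 180°, so the shorter arc goes the other way round — across 180°.
Signed shortest Δλ = ((-148.320 − 152.607 + 180) mod 360) − 180 = 59.073°.
Going east by 59.073° from +152.607° passes through 180° before reaching -148.320°.

Yes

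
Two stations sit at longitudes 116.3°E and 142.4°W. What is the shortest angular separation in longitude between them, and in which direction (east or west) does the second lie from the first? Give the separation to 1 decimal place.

101.3° east

Raw difference: -142.4 − 116.3 = -258.7°.
Normalise into (−180°, 180°]: -258.7° + 360° = 101.3°.
Positive ⇒ the second point lies to the east; separation 101.3°.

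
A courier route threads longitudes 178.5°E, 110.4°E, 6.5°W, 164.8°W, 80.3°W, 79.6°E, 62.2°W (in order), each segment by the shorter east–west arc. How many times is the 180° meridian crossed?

0

Leg 1: +178.5° → +110.4°, shortest Δλ = -68.1° (west) — does not cross 180°.
Leg 2: +110.4° → -6.5°, shortest Δλ = -116.9° (west) — does not cross 180°.
Leg 3: -6.5° → -164.8°, shortest Δλ = -158.3° (west) — does not cross 180°.
Leg 4: -164.8° → -80.3°, shortest Δλ = 84.5° (east) — does not cross 180°.
Leg 5: -80.3° → +79.6°, shortest Δλ = 159.9° (east) — does not cross 180°.
Leg 6: +79.6° → -62.2°, shortest Δλ = -141.8° (west) — does not cross 180°.
Total crossings: 0.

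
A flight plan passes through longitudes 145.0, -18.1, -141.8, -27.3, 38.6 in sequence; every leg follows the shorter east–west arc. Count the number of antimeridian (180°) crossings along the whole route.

Leg 1: +145.0° → -18.1°, shortest Δλ = -163.1° (west) — does not cross 180°.
Leg 2: -18.1° → -141.8°, shortest Δλ = -123.7° (west) — does not cross 180°.
Leg 3: -141.8° → -27.3°, shortest Δλ = 114.5° (east) — does not cross 180°.
Leg 4: -27.3° → +38.6°, shortest Δλ = 65.9° (east) — does not cross 180°.
Total crossings: 0.

0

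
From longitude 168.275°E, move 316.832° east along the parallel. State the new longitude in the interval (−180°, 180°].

Start at +168.275°; shift +316.832° → +485.107°.
+485.107° lies outside (−180°, 180°]; subtract 360° → +125.107°.

125.107°E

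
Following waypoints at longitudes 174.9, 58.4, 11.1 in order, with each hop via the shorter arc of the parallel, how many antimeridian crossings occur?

Leg 1: +174.9° → +58.4°, shortest Δλ = -116.5° (west) — does not cross 180°.
Leg 2: +58.4° → +11.1°, shortest Δλ = -47.3° (west) — does not cross 180°.
Total crossings: 0.

0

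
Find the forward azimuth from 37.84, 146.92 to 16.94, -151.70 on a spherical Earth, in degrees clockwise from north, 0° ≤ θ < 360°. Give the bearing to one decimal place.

Δλ = -151.70 − 146.92 = -298.62°; wrapped into (−180°, 180°]: 61.38°.
θ = atan2( sin Δλ · cos φ₂ , cos φ₁ · sin φ₂ − sin φ₁ · cos φ₂ · cos Δλ )
  = atan2(0.83973, -0.05099) = 93.475° → normalised to [0°, 360°): 93.475°.

93.5°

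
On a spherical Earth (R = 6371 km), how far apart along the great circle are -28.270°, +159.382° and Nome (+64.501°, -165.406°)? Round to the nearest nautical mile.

Δλ = -165.406 − 159.382 = -324.788°; wrapped into (−180°, 180°]: 35.212°.
Δφ = 64.501 − -28.270 = 92.771°.
a = sin²(Δφ/2) + cos φ₁ · cos φ₂ · sin²(Δλ/2) = 0.558860.
c = 2·atan2(√a, √(1−a)) = 1.68879 rad → d = 6371·c ≈ 10759.28 km ≈ 5809.54 nmi.

5810 nmi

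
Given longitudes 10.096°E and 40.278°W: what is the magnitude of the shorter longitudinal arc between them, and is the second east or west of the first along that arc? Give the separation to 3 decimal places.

Raw difference: -40.278 − 10.096 = -50.374°.
Normalise into (−180°, 180°]: -50.374° stays -50.374°.
Negative ⇒ the second point lies to the west; separation 50.374°.

50.374° west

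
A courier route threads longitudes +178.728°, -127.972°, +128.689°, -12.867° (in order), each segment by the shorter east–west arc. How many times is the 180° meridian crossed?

Leg 1: +178.728° → -127.972°, shortest Δλ = 53.3° (east) — crosses 180°.
Leg 2: -127.972° → +128.689°, shortest Δλ = -103.339° (west) — crosses 180°.
Leg 3: +128.689° → -12.867°, shortest Δλ = -141.556° (west) — does not cross 180°.
Total crossings: 2.

2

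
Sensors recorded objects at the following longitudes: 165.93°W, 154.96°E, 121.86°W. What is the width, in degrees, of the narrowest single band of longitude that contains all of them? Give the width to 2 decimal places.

Sort the longitudes: -165.93°, -121.86°, +154.96°.
Eastward gaps between consecutive values (wrapping around): 44.07°, 276.82°, 39.11°.
Largest gap = 276.82° ⇒ minimal covering band is its complement: 360° − 276.82° = 83.18°.
Band runs from +154.96° eastward to -121.86°, crossing the antimeridian.

83.18°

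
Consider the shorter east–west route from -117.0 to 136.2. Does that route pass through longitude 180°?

Yes

Naïve |136.2 − -117.0| = 253.2° > 180°, so the shorter arc goes the other way round — across 180°.
Signed shortest Δλ = ((136.2 − -117.0 + 180) mod 360) − 180 = -106.8°.
Going west by 106.8° from -117.0° passes through 180° before reaching +136.2°.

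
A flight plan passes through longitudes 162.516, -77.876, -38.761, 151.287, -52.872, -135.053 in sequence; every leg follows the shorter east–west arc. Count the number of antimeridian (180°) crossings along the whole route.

Leg 1: +162.516° → -77.876°, shortest Δλ = 119.608° (east) — crosses 180°.
Leg 2: -77.876° → -38.761°, shortest Δλ = 39.115° (east) — does not cross 180°.
Leg 3: -38.761° → +151.287°, shortest Δλ = -169.952° (west) — crosses 180°.
Leg 4: +151.287° → -52.872°, shortest Δλ = 155.841° (east) — crosses 180°.
Leg 5: -52.872° → -135.053°, shortest Δλ = -82.181° (west) — does not cross 180°.
Total crossings: 3.

3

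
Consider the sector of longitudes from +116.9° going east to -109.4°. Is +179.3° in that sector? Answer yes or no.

Yes

Band width going east from +116.9° to -109.4°: ((-109.4 − 116.9) mod 360) = 133.7°.
Offset of +179.3° east of the west edge: ((179.3 − 116.9) mod 360) = 62.4°.
62.4° ≤ 133.7° ⇒ inside.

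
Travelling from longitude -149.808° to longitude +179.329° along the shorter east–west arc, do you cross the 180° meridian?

Yes

Naïve |179.329 − -149.808| = 329.137° > 180°, so the shorter arc goes the other way round — across 180°.
Signed shortest Δλ = ((179.329 − -149.808 + 180) mod 360) − 180 = -30.863°.
Going west by 30.863° from -149.808° passes through 180° before reaching +179.329°.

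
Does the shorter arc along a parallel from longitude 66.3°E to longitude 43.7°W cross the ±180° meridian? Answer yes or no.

No

Signed shortest Δλ = ((-43.7 − 66.3 + 180) mod 360) − 180 = -110.0°.
Going west by 110.0° from +66.3° reaches -43.7° without touching 180°.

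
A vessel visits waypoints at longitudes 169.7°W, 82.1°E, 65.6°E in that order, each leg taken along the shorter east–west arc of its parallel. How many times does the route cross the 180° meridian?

Leg 1: -169.7° → +82.1°, shortest Δλ = -108.2° (west) — crosses 180°.
Leg 2: +82.1° → +65.6°, shortest Δλ = -16.5° (west) — does not cross 180°.
Total crossings: 1.

1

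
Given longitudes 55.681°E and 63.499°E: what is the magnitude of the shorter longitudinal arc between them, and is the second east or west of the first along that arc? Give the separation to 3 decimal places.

Raw difference: 63.499 − 55.681 = 7.818°.
Normalise into (−180°, 180°]: 7.818° stays 7.818°.
Positive ⇒ the second point lies to the east; separation 7.818°.

7.818° east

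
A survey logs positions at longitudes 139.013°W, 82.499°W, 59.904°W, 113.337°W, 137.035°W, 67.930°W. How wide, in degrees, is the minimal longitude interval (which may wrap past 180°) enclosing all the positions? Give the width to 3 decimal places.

79.109°

Sort the longitudes: -139.013°, -137.035°, -113.337°, -82.499°, -67.930°, -59.904°.
Eastward gaps between consecutive values (wrapping around): 1.978°, 23.698°, 30.838°, 14.569°, 8.026°, 280.891°.
Largest gap = 280.891° ⇒ minimal covering band is its complement: 360° − 280.891° = 79.109°.
Band runs from -139.013° eastward to -59.904°.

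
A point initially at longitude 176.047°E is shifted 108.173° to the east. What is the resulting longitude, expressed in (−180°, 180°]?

Start at +176.047°; shift +108.173° → +284.220°.
+284.220° lies outside (−180°, 180°]; subtract 360° → -75.780°.

75.780°W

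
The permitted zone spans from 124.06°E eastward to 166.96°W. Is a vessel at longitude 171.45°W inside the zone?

Yes

Band width going east from +124.06° to -166.96°: ((-166.96 − 124.06) mod 360) = 68.98°.
Offset of -171.45° east of the west edge: ((-171.45 − 124.06) mod 360) = 64.49°.
64.49° ≤ 68.98° ⇒ inside.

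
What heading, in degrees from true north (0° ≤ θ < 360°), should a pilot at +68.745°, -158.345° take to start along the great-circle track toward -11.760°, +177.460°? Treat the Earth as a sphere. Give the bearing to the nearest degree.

Δλ = 177.460 − -158.345 = 335.805°; wrapped into (−180°, 180°]: -24.195°.
θ = atan2( sin Δλ · cos φ₂ , cos φ₁ · sin φ₂ − sin φ₁ · cos φ₂ · cos Δλ )
  = atan2(-0.40124, -0.90615) = -156.116° → normalised to [0°, 360°): 203.884°.

204°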